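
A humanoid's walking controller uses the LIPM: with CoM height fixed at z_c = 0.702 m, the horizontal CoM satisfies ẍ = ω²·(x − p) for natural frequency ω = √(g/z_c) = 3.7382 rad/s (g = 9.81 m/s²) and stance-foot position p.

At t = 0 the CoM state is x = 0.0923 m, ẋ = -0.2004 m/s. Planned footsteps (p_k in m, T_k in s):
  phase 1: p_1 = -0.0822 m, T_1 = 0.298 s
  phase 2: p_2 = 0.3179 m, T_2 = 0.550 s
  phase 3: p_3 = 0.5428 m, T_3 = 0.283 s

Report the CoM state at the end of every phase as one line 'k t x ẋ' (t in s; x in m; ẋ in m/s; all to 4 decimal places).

1 0.2980 0.1394 0.5484
2 0.8480 0.1728 -0.3868
3 1.1310 -0.1853 -2.3761

phase 1: p=-0.0822, T=0.298, ωT=1.113984, cosh=1.687359, sinh=1.359111; start (x,ẋ)=(0.092300, -0.200400) → end (x,ẋ)=(0.139384, 0.548423)
phase 2: p=0.3179, T=0.550, ωT=2.056010, cosh=3.971345, sinh=3.843382; start (x,ẋ)=(0.139384, 0.548423) → end (x,ẋ)=(0.172805, -0.386821)
phase 3: p=0.5428, T=0.283, ωT=1.057911, cosh=1.613763, sinh=1.266583; start (x,ẋ)=(0.172805, -0.386821) → end (x,ẋ)=(-0.185347, -2.376067)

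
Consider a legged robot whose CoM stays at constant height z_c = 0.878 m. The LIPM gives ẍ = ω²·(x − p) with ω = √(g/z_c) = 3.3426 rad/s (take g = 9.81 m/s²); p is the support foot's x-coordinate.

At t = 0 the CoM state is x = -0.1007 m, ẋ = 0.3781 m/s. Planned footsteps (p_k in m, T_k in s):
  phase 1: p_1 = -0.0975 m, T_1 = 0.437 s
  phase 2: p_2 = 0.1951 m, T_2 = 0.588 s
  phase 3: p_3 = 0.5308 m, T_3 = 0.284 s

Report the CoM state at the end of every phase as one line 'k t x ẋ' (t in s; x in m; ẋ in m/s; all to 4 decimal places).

phase 1: p=-0.0975, T=0.437, ωT=1.460716, cosh=2.270557, sinh=2.038487; start (x,ẋ)=(-0.100700, 0.378100) → end (x,ẋ)=(0.125819, 0.836693)
phase 2: p=0.1951, T=0.588, ωT=1.965449, cosh=3.639104, sinh=3.499011; start (x,ẋ)=(0.125819, 0.836693) → end (x,ẋ)=(0.818824, 2.234516)
phase 3: p=0.5308, T=0.284, ωT=0.949298, cosh=1.485454, sinh=1.098442; start (x,ẋ)=(0.818824, 2.234516) → end (x,ẋ)=(1.692950, 4.376793)

1 0.4370 0.1258 0.8367
2 1.0250 0.8188 2.2345
3 1.3090 1.6930 4.3768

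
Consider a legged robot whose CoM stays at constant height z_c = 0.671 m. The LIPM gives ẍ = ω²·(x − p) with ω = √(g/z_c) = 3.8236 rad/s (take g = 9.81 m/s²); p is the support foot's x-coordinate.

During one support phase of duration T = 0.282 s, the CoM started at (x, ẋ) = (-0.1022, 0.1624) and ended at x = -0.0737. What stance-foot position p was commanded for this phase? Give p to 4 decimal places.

ωT = 3.8236·0.282 = 1.078255; cosh(ωT) = 1.639867, sinh(ωT) = 1.299679
x(T) = p + (x₀−p)·cosh(ωT) + (ẋ₀/ω)·sinh(ωT) ⇒ p·(1 − cosh) = x(T) − x₀·cosh − (ẋ₀/ω)·sinh
numerator   = -0.0737 − (-0.1022)·1.639867 − (0.1624/3.8236)·1.299679 = 0.038693
denominator = 1 − 1.639867 = -0.639867
p = 0.038693 / -0.639867 = -0.0605

p = -0.0605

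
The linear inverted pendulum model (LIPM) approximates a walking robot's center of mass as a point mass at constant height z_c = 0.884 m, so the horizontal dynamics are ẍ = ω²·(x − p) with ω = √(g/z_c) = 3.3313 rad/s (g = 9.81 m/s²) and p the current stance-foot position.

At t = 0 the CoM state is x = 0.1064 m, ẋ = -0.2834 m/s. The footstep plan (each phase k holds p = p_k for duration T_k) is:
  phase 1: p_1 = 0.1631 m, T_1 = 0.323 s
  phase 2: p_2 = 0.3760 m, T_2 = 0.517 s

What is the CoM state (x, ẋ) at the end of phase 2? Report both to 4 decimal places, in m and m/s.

phase 1: p=0.1631, T=0.323, ωT=1.076010, cosh=1.636953, sinh=1.296000; start (x,ẋ)=(0.106400, -0.283400) → end (x,ẋ)=(-0.039968, -0.708707)
phase 2: p=0.3760, T=0.517, ωT=1.722282, cosh=2.887973, sinh=2.709315; start (x,ẋ)=(-0.039968, -0.708707) → end (x,ẋ)=(-1.401690, -5.801067)

x = -1.4017, ẋ = -5.8011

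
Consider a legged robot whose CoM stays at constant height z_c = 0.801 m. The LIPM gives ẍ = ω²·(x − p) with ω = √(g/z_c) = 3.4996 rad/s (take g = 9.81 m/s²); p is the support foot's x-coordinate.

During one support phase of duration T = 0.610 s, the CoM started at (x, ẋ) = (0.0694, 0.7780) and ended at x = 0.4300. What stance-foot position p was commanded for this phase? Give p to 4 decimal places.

ωT = 3.4996·0.610 = 2.134756; cosh(ωT) = 4.286628, sinh(ωT) = 4.168355
x(T) = p + (x₀−p)·cosh(ωT) + (ẋ₀/ω)·sinh(ωT) ⇒ p·(1 − cosh) = x(T) − x₀·cosh − (ẋ₀/ω)·sinh
numerator   = 0.4300 − (0.0694)·4.286628 − (0.7780/3.4996)·4.168355 = -0.794164
denominator = 1 − 4.286628 = -3.286628
p = -0.794164 / -3.286628 = 0.2416

p = 0.2416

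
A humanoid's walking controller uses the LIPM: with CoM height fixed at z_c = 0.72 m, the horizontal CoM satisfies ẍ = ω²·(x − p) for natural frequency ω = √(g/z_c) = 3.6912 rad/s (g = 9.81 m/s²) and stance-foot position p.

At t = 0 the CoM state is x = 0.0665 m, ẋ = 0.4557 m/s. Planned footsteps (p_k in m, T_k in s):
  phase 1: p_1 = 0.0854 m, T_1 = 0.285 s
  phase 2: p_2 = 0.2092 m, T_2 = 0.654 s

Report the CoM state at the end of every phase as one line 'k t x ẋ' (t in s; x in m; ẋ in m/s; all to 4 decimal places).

phase 1: p=0.0854, T=0.285, ωT=1.051992, cosh=1.606295, sinh=1.257054; start (x,ẋ)=(0.066500, 0.455700) → end (x,ẋ)=(0.210232, 0.644292)
phase 2: p=0.2092, T=0.654, ωT=2.414045, cosh=5.634270, sinh=5.544817; start (x,ẋ)=(0.210232, 0.644292) → end (x,ẋ)=(1.182850, 3.651229)

1 0.2850 0.2102 0.6443
2 0.9390 1.1828 3.6512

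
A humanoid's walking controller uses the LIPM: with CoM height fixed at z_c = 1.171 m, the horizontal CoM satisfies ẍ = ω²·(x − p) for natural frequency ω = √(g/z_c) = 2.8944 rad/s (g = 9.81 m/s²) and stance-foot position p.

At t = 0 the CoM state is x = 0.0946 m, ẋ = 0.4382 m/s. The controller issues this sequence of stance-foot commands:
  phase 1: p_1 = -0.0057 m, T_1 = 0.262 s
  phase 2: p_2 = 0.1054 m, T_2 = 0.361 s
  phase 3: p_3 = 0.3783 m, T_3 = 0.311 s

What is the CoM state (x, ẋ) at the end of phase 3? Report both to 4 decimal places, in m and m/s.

phase 1: p=-0.0057, T=0.262, ωT=0.758333, cosh=1.301581, sinh=0.833134; start (x,ẋ)=(0.094600, 0.438200) → end (x,ẋ)=(0.250981, 0.812218)
phase 2: p=0.1054, T=0.361, ωT=1.044878, cosh=1.597394, sinh=1.245659; start (x,ẋ)=(0.250981, 0.812218) → end (x,ẋ)=(0.687504, 1.822317)
phase 3: p=0.3783, T=0.311, ωT=0.900158, cosh=1.433249, sinh=1.026744; start (x,ẋ)=(0.687504, 1.822317) → end (x,ẋ)=(1.467905, 3.530729)

x = 1.4679, ẋ = 3.5307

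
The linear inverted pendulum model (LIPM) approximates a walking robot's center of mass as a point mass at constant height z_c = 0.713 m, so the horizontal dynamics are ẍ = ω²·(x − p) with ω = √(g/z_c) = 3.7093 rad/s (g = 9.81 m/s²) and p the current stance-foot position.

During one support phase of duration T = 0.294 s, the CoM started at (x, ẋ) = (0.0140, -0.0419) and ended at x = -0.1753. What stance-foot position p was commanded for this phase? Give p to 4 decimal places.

ωT = 3.7093·0.294 = 1.090534; cosh(ωT) = 1.655950, sinh(ωT) = 1.319913
x(T) = p + (x₀−p)·cosh(ωT) + (ẋ₀/ω)·sinh(ωT) ⇒ p·(1 − cosh) = x(T) − x₀·cosh − (ẋ₀/ω)·sinh
numerator   = -0.1753 − (0.0140)·1.655950 − (-0.0419/3.7093)·1.319913 = -0.183574
denominator = 1 − 1.655950 = -0.655950
p = -0.183574 / -0.655950 = 0.2799

p = 0.2799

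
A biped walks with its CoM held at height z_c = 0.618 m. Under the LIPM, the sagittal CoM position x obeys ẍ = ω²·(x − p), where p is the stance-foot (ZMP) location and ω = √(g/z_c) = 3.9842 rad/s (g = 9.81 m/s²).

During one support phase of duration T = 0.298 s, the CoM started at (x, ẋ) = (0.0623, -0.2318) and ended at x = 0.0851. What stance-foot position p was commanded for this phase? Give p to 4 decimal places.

p = -0.0758

ωT = 3.9842·0.298 = 1.187292; cosh(ωT) = 1.791618, sinh(ωT) = 1.486572
x(T) = p + (x₀−p)·cosh(ωT) + (ẋ₀/ω)·sinh(ωT) ⇒ p·(1 − cosh) = x(T) − x₀·cosh − (ẋ₀/ω)·sinh
numerator   = 0.0851 − (0.0623)·1.791618 − (-0.2318/3.9842)·1.486572 = 0.059971
denominator = 1 − 1.791618 = -0.791618
p = 0.059971 / -0.791618 = -0.0758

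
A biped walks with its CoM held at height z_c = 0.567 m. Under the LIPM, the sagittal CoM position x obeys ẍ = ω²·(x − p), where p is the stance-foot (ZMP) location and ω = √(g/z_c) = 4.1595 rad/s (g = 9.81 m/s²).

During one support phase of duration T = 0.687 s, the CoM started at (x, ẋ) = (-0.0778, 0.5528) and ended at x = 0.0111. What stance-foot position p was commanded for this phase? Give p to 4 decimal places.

ωT = 4.1595·0.687 = 2.857577; cosh(ωT) = 8.738334, sinh(ωT) = 8.680926
x(T) = p + (x₀−p)·cosh(ωT) + (ẋ₀/ω)·sinh(ωT) ⇒ p·(1 − cosh) = x(T) − x₀·cosh − (ẋ₀/ω)·sinh
numerator   = 0.0111 − (-0.0778)·8.738334 − (0.5528/4.1595)·8.680926 = -0.462758
denominator = 1 − 8.738334 = -7.738334
p = -0.462758 / -7.738334 = 0.0598

p = 0.0598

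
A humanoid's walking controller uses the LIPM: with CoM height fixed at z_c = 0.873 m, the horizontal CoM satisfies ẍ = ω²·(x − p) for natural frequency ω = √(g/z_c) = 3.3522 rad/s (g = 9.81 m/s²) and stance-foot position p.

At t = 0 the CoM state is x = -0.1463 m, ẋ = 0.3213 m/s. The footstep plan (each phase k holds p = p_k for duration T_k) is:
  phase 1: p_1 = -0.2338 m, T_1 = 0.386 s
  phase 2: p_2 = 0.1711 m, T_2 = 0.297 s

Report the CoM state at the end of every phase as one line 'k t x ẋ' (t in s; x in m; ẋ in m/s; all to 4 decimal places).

phase 1: p=-0.2338, T=0.386, ωT=1.293949, cosh=1.960674, sinh=1.686488; start (x,ẋ)=(-0.146300, 0.321300) → end (x,ẋ)=(0.099405, 1.124641)
phase 2: p=0.1711, T=0.297, ωT=0.995603, cosh=1.537929, sinh=1.168428; start (x,ẋ)=(0.099405, 1.124641) → end (x,ẋ)=(0.452837, 1.448800)

1 0.3860 0.0994 1.1246
2 0.6830 0.4528 1.4488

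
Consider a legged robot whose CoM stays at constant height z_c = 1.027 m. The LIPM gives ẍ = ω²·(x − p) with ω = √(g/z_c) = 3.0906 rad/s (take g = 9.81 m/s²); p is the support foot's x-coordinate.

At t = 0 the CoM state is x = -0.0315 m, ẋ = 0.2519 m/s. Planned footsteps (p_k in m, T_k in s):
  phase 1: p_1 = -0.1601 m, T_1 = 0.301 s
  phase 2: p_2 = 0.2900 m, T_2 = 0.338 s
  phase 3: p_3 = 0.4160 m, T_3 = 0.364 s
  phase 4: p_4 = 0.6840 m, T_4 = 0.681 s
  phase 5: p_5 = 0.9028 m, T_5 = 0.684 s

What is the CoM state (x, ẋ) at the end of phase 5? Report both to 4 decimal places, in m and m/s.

phase 1: p=-0.1601, T=0.301, ωT=0.930271, cosh=1.464821, sinh=1.070374; start (x,ẋ)=(-0.031500, 0.251900) → end (x,ẋ)=(0.115517, 0.794410)
phase 2: p=0.2900, T=0.338, ωT=1.044623, cosh=1.597075, sinh=1.245251; start (x,ẋ)=(0.115517, 0.794410) → end (x,ẋ)=(0.331418, 0.597222)
phase 3: p=0.4160, T=0.364, ωT=1.124978, cosh=1.702405, sinh=1.377745; start (x,ẋ)=(0.331418, 0.597222) → end (x,ẋ)=(0.538240, 0.656557)
phase 4: p=0.6840, T=0.681, ωT=2.104699, cosh=4.163256, sinh=4.041374; start (x,ẋ)=(0.538240, 0.656557) → end (x,ẋ)=(0.935699, 0.912831)
phase 5: p=0.9028, T=0.684, ωT=2.113970, cosh=4.200906, sinh=4.080149; start (x,ẋ)=(0.935699, 0.912831) → end (x,ẋ)=(2.246107, 4.249579)

x = 2.2461, ẋ = 4.2496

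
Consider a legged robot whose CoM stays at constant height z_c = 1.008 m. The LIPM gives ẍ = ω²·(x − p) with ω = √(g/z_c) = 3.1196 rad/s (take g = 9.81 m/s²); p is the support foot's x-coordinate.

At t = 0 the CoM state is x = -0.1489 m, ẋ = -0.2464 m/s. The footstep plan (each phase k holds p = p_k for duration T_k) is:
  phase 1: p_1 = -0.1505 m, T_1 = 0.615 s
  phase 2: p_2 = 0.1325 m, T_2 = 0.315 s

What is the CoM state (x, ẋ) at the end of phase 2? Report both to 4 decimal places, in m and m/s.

x = -1.0003, ẋ = -3.2174

phase 1: p=-0.1505, T=0.615, ωT=1.918554, cosh=3.478961, sinh=3.332142; start (x,ẋ)=(-0.148900, -0.246400) → end (x,ẋ)=(-0.408121, -0.840584)
phase 2: p=0.1325, T=0.315, ωT=0.982674, cosh=1.522950, sinh=1.148641; start (x,ẋ)=(-0.408121, -0.840584) → end (x,ẋ)=(-1.000343, -3.217375)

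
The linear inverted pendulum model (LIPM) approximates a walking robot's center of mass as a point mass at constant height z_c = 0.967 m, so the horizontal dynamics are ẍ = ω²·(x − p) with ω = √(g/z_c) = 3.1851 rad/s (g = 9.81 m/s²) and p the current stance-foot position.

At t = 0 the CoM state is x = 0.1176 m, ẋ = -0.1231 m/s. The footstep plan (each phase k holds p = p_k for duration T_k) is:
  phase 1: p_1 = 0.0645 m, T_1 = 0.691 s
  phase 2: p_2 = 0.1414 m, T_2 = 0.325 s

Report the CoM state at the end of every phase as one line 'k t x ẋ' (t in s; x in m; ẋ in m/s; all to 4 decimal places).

1 0.6910 0.1348 0.1917
2 1.0160 0.2051 0.2783

phase 1: p=0.0645, T=0.691, ωT=2.200904, cosh=4.571940, sinh=4.461237; start (x,ẋ)=(0.117600, -0.123100) → end (x,ẋ)=(0.134849, 0.191718)
phase 2: p=0.1414, T=0.325, ωT=1.035157, cosh=1.585360, sinh=1.230190; start (x,ẋ)=(0.134849, 0.191718) → end (x,ẋ)=(0.205062, 0.278273)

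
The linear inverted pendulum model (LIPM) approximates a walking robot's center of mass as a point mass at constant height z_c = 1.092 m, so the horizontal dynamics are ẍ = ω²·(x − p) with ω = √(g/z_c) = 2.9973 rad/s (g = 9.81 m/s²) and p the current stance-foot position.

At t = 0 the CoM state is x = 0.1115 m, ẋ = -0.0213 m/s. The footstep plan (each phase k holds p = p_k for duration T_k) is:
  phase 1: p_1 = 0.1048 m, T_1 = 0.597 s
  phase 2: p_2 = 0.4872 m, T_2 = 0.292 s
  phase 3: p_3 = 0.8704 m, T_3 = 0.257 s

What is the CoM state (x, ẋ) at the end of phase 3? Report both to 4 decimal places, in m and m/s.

x = -0.6663, ẋ = -3.8546

phase 1: p=0.1048, T=0.597, ωT=1.789388, cosh=3.076426, sinh=2.909363; start (x,ẋ)=(0.111500, -0.021300) → end (x,ẋ)=(0.104737, -0.007102)
phase 2: p=0.4872, T=0.292, ωT=0.875212, cosh=1.408078, sinh=0.991305; start (x,ẋ)=(0.104737, -0.007102) → end (x,ẋ)=(-0.053687, -1.146389)
phase 3: p=0.8704, T=0.257, ωT=0.770306, cosh=1.311649, sinh=0.848778; start (x,ẋ)=(-0.053687, -1.146389) → end (x,ẋ)=(-0.666313, -3.854577)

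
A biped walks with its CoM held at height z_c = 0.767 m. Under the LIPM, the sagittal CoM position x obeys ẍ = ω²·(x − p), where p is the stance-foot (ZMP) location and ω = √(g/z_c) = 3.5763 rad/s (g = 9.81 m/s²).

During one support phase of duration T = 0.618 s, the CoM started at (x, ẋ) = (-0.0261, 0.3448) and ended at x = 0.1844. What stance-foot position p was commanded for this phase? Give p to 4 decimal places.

p = 0.0358

ωT = 3.5763·0.618 = 2.210153; cosh(ωT) = 4.613399, sinh(ωT) = 4.503716
x(T) = p + (x₀−p)·cosh(ωT) + (ẋ₀/ω)·sinh(ωT) ⇒ p·(1 − cosh) = x(T) − x₀·cosh − (ẋ₀/ω)·sinh
numerator   = 0.1844 − (-0.0261)·4.613399 − (0.3448/3.5763)·4.503716 = -0.129405
denominator = 1 − 4.613399 = -3.613399
p = -0.129405 / -3.613399 = 0.0358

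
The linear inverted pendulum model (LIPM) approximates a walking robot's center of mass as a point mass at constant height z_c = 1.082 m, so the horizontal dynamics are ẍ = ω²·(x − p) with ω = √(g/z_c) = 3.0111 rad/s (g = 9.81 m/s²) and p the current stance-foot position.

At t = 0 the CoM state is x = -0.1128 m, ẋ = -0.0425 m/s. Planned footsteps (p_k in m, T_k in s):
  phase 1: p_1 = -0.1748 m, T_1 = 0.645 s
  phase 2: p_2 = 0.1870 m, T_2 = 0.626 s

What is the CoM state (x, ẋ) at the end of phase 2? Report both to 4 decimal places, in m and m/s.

phase 1: p=-0.1748, T=0.645, ωT=1.942160, cosh=3.558594, sinh=3.415200; start (x,ẋ)=(-0.112800, -0.042500) → end (x,ẋ)=(-0.002371, 0.486337)
phase 2: p=0.1870, T=0.626, ωT=1.884949, cosh=3.368926, sinh=3.217090; start (x,ẋ)=(-0.002371, 0.486337) → end (x,ẋ)=(0.068631, -0.195996)

x = 0.0686, ẋ = -0.1960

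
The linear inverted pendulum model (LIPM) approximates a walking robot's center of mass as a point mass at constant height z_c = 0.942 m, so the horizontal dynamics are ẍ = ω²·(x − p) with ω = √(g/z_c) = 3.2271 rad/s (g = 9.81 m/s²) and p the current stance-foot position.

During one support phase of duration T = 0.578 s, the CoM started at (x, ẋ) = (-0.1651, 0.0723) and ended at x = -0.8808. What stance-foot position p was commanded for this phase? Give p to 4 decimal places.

ωT = 3.2271·0.578 = 1.865264; cosh(ωT) = 3.306247, sinh(ωT) = 3.151392
x(T) = p + (x₀−p)·cosh(ωT) + (ẋ₀/ω)·sinh(ωT) ⇒ p·(1 − cosh) = x(T) − x₀·cosh − (ẋ₀/ω)·sinh
numerator   = -0.8808 − (-0.1651)·3.306247 − (0.0723/3.2271)·3.151392 = -0.405542
denominator = 1 − 3.306247 = -2.306247
p = -0.405542 / -2.306247 = 0.1758

p = 0.1758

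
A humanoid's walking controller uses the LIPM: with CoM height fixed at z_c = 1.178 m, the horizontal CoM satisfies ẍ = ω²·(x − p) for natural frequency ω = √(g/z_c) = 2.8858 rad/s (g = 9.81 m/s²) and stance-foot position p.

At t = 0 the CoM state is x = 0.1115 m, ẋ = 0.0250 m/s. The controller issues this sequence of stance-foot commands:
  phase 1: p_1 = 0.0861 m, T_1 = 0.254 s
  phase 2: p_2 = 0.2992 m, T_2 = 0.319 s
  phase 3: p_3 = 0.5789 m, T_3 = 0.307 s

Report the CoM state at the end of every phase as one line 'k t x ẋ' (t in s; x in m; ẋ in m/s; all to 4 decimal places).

1 0.2540 0.1256 0.0907
2 0.5730 0.0798 -0.3973
3 0.8800 -0.2677 -2.0132

phase 1: p=0.0861, T=0.254, ωT=0.732993, cosh=1.280885, sinh=0.800416; start (x,ẋ)=(0.111500, 0.025000) → end (x,ẋ)=(0.125569, 0.090692)
phase 2: p=0.2992, T=0.319, ωT=0.920570, cosh=1.454507, sinh=1.056215; start (x,ẋ)=(0.125569, 0.090692) → end (x,ẋ)=(0.079846, -0.397321)
phase 3: p=0.5789, T=0.307, ωT=0.885941, cosh=1.418795, sinh=1.006469; start (x,ẋ)=(0.079846, -0.397321) → end (x,ẋ)=(-0.267728, -2.013205)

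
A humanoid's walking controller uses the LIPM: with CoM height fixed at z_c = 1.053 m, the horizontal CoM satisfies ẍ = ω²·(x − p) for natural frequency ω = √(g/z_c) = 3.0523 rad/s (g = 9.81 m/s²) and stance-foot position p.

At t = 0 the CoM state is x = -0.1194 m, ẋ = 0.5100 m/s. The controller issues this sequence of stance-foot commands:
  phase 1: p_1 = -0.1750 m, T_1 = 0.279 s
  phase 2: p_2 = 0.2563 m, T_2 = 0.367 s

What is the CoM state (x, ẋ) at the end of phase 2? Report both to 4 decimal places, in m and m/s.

x = 0.3170, ẋ = 0.6620

phase 1: p=-0.1750, T=0.279, ωT=0.851592, cosh=1.385054, sinh=0.958319; start (x,ẋ)=(-0.119400, 0.510000) → end (x,ẋ)=(0.062132, 0.869012)
phase 2: p=0.2563, T=0.367, ωT=1.120194, cosh=1.695833, sinh=1.369616; start (x,ẋ)=(0.062132, 0.869012) → end (x,ẋ)=(0.316963, 0.661983)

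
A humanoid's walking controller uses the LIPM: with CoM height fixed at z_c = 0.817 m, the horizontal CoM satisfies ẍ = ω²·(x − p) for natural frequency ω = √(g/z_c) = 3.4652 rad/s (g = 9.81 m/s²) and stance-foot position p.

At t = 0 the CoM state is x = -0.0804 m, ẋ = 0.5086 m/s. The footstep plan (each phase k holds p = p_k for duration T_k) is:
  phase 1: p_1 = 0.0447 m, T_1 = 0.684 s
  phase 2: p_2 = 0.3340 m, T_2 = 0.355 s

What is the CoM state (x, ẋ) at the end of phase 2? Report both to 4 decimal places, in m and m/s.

x = 0.1898, ẋ = -0.1810

phase 1: p=0.0447, T=0.684, ωT=2.370197, cosh=5.396480, sinh=5.303018; start (x,ẋ)=(-0.080400, 0.508600) → end (x,ẋ)=(0.147944, 0.445810)
phase 2: p=0.3340, T=0.355, ωT=1.230146, cosh=1.856989, sinh=1.564740; start (x,ẋ)=(0.147944, 0.445810) → end (x,ẋ)=(0.189804, -0.180959)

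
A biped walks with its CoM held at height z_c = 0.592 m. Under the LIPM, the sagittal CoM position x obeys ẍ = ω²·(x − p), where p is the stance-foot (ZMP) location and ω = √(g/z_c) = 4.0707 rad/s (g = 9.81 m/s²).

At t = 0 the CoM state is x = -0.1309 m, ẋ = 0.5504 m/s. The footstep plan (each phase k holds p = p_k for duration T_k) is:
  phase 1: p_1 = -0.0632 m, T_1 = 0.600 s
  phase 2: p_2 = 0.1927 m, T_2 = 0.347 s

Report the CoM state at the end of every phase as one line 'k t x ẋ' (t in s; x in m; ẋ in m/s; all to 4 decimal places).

phase 1: p=-0.0632, T=0.600, ωT=2.442420, cosh=5.793895, sinh=5.706944; start (x,ẋ)=(-0.130900, 0.550400) → end (x,ẋ)=(0.316190, 1.616203)
phase 2: p=0.1927, T=0.347, ωT=1.412533, cosh=2.174934, sinh=1.931409; start (x,ẋ)=(0.316190, 1.616203) → end (x,ẋ)=(1.228117, 4.486039)

1 0.6000 0.3162 1.6162
2 0.9470 1.2281 4.4860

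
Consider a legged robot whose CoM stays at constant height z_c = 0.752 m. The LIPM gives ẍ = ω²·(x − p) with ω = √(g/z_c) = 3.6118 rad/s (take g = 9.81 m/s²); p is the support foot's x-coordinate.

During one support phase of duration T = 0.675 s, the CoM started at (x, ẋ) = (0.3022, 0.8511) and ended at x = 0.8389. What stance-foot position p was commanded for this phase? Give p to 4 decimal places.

p = 0.4704

ωT = 3.6118·0.675 = 2.437965; cosh(ωT) = 5.768528, sinh(ωT) = 5.681189
x(T) = p + (x₀−p)·cosh(ωT) + (ẋ₀/ω)·sinh(ωT) ⇒ p·(1 − cosh) = x(T) − x₀·cosh − (ẋ₀/ω)·sinh
numerator   = 0.8389 − (0.3022)·5.768528 − (0.8511/3.6118)·5.681189 = -2.243089
denominator = 1 − 5.768528 = -4.768528
p = -2.243089 / -4.768528 = 0.4704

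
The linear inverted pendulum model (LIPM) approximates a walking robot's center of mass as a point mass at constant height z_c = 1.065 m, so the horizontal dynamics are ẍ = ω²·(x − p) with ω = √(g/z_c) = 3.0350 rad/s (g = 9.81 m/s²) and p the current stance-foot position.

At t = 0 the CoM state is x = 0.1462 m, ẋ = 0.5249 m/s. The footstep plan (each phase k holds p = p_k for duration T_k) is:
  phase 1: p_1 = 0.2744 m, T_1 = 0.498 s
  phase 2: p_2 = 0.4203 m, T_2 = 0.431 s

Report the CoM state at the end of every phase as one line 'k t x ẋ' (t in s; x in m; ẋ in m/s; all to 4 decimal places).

phase 1: p=0.2744, T=0.498, ωT=1.511430, cosh=2.376901, sinh=2.156307; start (x,ẋ)=(0.146200, 0.524900) → end (x,ẋ)=(0.342612, 0.408644)
phase 2: p=0.4203, T=0.431, ωT=1.308085, cosh=1.984710, sinh=1.714373; start (x,ẋ)=(0.342612, 0.408644) → end (x,ẋ)=(0.496942, 0.406822)

1 0.4980 0.3426 0.4086
2 0.9290 0.4969 0.4068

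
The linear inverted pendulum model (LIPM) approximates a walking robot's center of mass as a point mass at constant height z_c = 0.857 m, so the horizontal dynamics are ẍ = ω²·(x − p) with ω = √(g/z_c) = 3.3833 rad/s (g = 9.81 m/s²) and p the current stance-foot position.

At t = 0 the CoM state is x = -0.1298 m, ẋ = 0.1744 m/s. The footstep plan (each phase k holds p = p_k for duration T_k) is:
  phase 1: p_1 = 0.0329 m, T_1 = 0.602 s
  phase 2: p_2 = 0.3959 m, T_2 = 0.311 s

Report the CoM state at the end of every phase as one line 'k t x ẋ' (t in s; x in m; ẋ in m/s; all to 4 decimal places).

phase 1: p=0.0329, T=0.602, ωT=2.036747, cosh=3.898041, sinh=3.767588; start (x,ẋ)=(-0.129800, 0.174400) → end (x,ẋ)=(-0.407102, -1.394099)
phase 2: p=0.3959, T=0.311, ωT=1.052206, cosh=1.606565, sinh=1.257398; start (x,ẋ)=(-0.407102, -1.394099) → end (x,ẋ)=(-1.412290, -5.655807)

1 0.6020 -0.4071 -1.3941
2 0.9130 -1.4123 -5.6558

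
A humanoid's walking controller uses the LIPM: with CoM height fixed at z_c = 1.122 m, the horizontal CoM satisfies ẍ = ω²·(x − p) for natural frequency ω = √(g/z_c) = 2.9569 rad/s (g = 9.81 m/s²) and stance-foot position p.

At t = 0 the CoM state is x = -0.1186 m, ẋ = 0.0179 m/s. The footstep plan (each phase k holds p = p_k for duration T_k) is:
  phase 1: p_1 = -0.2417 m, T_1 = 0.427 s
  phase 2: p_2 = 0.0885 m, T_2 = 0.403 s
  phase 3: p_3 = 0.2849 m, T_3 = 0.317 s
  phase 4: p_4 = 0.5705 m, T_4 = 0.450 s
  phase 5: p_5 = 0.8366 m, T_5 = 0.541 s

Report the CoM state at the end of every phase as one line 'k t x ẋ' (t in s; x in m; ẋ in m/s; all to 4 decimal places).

phase 1: p=-0.2417, T=0.427, ωT=1.262596, cosh=1.908752, sinh=1.625834; start (x,ẋ)=(-0.118600, 0.017900) → end (x,ẋ)=(0.003110, 0.625961)
phase 2: p=0.0885, T=0.403, ωT=1.191631, cosh=1.798086, sinh=1.494360; start (x,ẋ)=(0.003110, 0.625961) → end (x,ẋ)=(0.251309, 0.748220)
phase 3: p=0.2849, T=0.317, ωT=0.937337, cosh=1.472422, sinh=1.080752; start (x,ẋ)=(0.251309, 0.748220) → end (x,ẋ)=(0.508916, 0.994350)
phase 4: p=0.5705, T=0.450, ωT=1.330605, cosh=2.023824, sinh=1.759507; start (x,ẋ)=(0.508916, 0.994350) → end (x,ẋ)=(1.037555, 1.691989)
phase 5: p=0.8366, T=0.541, ωT=1.599683, cosh=2.576711, sinh=2.374751; start (x,ẋ)=(1.037555, 1.691989) → end (x,ẋ)=(2.713275, 5.770850)

1 0.4270 0.0031 0.6260
2 0.8300 0.2513 0.7482
3 1.1470 0.5089 0.9944
4 1.5970 1.0376 1.6920
5 2.1380 2.7133 5.7709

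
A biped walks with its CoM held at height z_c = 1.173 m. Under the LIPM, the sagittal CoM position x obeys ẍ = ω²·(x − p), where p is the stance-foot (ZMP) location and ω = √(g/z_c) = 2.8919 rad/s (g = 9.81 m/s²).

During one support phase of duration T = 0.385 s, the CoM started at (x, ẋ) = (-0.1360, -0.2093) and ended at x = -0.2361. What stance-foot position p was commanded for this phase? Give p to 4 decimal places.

p = -0.1334

ωT = 2.8919·0.385 = 1.113382; cosh(ωT) = 1.686541, sinh(ωT) = 1.358095
x(T) = p + (x₀−p)·cosh(ωT) + (ẋ₀/ω)·sinh(ωT) ⇒ p·(1 − cosh) = x(T) − x₀·cosh − (ẋ₀/ω)·sinh
numerator   = -0.2361 − (-0.1360)·1.686541 − (-0.2093/2.8919)·1.358095 = 0.091561
denominator = 1 − 1.686541 = -0.686541
p = 0.091561 / -0.686541 = -0.1334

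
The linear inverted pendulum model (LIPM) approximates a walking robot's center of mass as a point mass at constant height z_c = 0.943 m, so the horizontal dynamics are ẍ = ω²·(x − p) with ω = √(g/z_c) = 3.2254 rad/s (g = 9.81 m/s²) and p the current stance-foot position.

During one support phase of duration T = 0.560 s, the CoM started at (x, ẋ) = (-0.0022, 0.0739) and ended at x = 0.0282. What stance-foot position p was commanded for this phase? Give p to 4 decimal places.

p = 0.0154

ωT = 3.2254·0.560 = 1.806224; cosh(ωT) = 3.125846, sinh(ωT) = 2.961572
x(T) = p + (x₀−p)·cosh(ωT) + (ẋ₀/ω)·sinh(ωT) ⇒ p·(1 − cosh) = x(T) − x₀·cosh − (ẋ₀/ω)·sinh
numerator   = 0.0282 − (-0.0022)·3.125846 − (0.0739/3.2254)·2.961572 = -0.032778
denominator = 1 − 3.125846 = -2.125846
p = -0.032778 / -2.125846 = 0.0154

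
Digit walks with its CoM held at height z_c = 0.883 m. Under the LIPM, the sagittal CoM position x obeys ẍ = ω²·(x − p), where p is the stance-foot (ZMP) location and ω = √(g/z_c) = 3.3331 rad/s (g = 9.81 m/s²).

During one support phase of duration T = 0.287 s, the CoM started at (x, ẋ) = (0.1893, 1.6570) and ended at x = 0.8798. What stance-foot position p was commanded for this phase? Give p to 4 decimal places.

ωT = 3.3331·0.287 = 0.956600; cosh(ωT) = 1.493514, sinh(ωT) = 1.109317
x(T) = p + (x₀−p)·cosh(ωT) + (ẋ₀/ω)·sinh(ωT) ⇒ p·(1 − cosh) = x(T) − x₀·cosh − (ẋ₀/ω)·sinh
numerator   = 0.8798 − (0.1893)·1.493514 − (1.6570/3.3331)·1.109317 = 0.045598
denominator = 1 − 1.493514 = -0.493514
p = 0.045598 / -0.493514 = -0.0924

p = -0.0924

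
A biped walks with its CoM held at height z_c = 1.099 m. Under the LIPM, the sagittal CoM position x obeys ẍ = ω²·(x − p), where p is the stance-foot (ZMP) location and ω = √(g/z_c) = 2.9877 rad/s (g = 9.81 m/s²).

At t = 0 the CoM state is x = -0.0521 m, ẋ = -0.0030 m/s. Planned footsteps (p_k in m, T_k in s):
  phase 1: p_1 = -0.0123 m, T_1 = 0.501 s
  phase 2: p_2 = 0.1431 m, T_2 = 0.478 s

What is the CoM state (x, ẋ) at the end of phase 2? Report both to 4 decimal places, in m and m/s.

x = -0.5808, ẋ = -2.0453

phase 1: p=-0.0123, T=0.501, ωT=1.496838, cosh=2.345688, sinh=2.121851; start (x,ẋ)=(-0.052100, -0.003000) → end (x,ẋ)=(-0.107789, -0.259347)
phase 2: p=0.1431, T=0.478, ωT=1.428121, cosh=2.205306, sinh=1.965547; start (x,ẋ)=(-0.107789, -0.259347) → end (x,ẋ)=(-0.580806, -2.045277)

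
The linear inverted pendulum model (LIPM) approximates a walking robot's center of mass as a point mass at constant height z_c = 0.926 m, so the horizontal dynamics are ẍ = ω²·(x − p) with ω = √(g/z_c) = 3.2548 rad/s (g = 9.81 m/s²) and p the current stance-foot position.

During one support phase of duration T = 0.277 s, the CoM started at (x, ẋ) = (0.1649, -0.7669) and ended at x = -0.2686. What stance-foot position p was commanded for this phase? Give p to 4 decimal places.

ωT = 3.2548·0.277 = 0.901580; cosh(ωT) = 1.434710, sinh(ωT) = 1.028782
x(T) = p + (x₀−p)·cosh(ωT) + (ẋ₀/ω)·sinh(ωT) ⇒ p·(1 − cosh) = x(T) − x₀·cosh − (ẋ₀/ω)·sinh
numerator   = -0.2686 − (0.1649)·1.434710 − (-0.7669/3.2548)·1.028782 = -0.262781
denominator = 1 − 1.434710 = -0.434710
p = -0.262781 / -0.434710 = 0.6045

p = 0.6045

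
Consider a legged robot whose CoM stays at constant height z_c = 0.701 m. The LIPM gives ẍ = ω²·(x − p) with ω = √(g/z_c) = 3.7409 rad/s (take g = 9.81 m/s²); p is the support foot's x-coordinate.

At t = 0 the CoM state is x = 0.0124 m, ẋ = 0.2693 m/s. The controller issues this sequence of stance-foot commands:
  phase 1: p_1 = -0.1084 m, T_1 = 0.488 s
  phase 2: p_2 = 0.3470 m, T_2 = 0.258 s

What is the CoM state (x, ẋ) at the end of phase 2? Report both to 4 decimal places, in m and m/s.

phase 1: p=-0.1084, T=0.488, ωT=1.825559, cosh=3.183696, sinh=3.022569; start (x,ẋ)=(0.012400, 0.269300) → end (x,ẋ)=(0.493779, 2.223270)
phase 2: p=0.3470, T=0.258, ωT=0.965152, cosh=1.503056, sinh=1.122131; start (x,ẋ)=(0.493779, 2.223270) → end (x,ẋ)=(1.234516, 3.957847)

x = 1.2345, ẋ = 3.9578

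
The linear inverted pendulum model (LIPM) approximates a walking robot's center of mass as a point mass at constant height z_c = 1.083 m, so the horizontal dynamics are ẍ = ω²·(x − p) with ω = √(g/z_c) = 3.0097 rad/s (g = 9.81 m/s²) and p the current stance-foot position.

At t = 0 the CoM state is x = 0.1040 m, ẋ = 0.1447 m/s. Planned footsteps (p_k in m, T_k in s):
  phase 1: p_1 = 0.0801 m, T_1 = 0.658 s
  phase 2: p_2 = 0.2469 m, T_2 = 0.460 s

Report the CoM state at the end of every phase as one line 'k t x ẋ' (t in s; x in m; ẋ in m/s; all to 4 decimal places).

1 0.6580 0.3392 0.7898
2 1.1180 0.9337 2.1954

phase 1: p=0.0801, T=0.658, ωT=1.980383, cosh=3.691766, sinh=3.553749; start (x,ẋ)=(0.104000, 0.144700) → end (x,ẋ)=(0.339190, 0.789826)
phase 2: p=0.2469, T=0.460, ωT=1.384462, cosh=2.121568, sinh=1.871109; start (x,ẋ)=(0.339190, 0.789826) → end (x,ẋ)=(0.933729, 2.195398)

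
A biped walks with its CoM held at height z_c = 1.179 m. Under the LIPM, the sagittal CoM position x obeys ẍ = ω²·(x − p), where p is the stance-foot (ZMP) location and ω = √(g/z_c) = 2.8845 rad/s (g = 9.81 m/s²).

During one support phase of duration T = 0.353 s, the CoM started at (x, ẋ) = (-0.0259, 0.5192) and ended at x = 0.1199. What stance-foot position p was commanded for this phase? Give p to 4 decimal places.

ωT = 2.8845·0.353 = 1.018228; cosh(ωT) = 1.564760, sinh(ωT) = 1.203526
x(T) = p + (x₀−p)·cosh(ωT) + (ẋ₀/ω)·sinh(ωT) ⇒ p·(1 − cosh) = x(T) − x₀·cosh − (ẋ₀/ω)·sinh
numerator   = 0.1199 − (-0.0259)·1.564760 − (0.5192/2.8845)·1.203526 = -0.056203
denominator = 1 − 1.564760 = -0.564760
p = -0.056203 / -0.564760 = 0.0995

p = 0.0995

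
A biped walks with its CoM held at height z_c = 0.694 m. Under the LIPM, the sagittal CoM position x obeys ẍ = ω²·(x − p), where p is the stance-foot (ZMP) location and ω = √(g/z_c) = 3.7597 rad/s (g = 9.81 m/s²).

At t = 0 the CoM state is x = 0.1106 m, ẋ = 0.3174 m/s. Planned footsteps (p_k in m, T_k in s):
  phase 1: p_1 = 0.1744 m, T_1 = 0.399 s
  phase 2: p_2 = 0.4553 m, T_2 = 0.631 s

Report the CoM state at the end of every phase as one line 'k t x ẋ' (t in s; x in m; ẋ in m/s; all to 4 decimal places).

1 0.3990 0.2041 0.2359
2 1.0300 -0.5698 -3.7440

phase 1: p=0.1744, T=0.399, ωT=1.500120, cosh=2.352666, sinh=2.129562; start (x,ẋ)=(0.110600, 0.317400) → end (x,ẋ)=(0.204081, 0.235920)
phase 2: p=0.4553, T=0.631, ωT=2.372371, cosh=5.408021, sinh=5.314762; start (x,ẋ)=(0.204081, 0.235920) → end (x,ẋ)=(-0.569797, -3.743972)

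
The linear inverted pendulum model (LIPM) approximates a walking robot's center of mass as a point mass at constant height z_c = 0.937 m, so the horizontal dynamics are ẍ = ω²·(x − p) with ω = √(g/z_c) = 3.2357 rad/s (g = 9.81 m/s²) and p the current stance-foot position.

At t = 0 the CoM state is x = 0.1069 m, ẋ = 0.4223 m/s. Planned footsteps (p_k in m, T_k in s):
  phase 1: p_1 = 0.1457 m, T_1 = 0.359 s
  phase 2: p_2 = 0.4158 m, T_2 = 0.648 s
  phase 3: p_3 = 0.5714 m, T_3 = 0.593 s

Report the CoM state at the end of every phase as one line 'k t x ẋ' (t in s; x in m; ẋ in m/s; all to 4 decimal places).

phase 1: p=0.1457, T=0.359, ωT=1.161616, cosh=1.754037, sinh=1.441057; start (x,ẋ)=(0.106900, 0.422300) → end (x,ẋ)=(0.265720, 0.559812)
phase 2: p=0.4158, T=0.648, ωT=2.096734, cosh=4.131198, sinh=4.008341; start (x,ẋ)=(0.265720, 0.559812) → end (x,ẋ)=(0.489276, 0.366183)
phase 3: p=0.5714, T=0.593, ωT=1.918770, cosh=3.479681, sinh=3.332894; start (x,ẋ)=(0.489276, 0.366183) → end (x,ẋ)=(0.662816, 0.388551)

1 0.3590 0.2657 0.5598
2 1.0070 0.4893 0.3662
3 1.6000 0.6628 0.3886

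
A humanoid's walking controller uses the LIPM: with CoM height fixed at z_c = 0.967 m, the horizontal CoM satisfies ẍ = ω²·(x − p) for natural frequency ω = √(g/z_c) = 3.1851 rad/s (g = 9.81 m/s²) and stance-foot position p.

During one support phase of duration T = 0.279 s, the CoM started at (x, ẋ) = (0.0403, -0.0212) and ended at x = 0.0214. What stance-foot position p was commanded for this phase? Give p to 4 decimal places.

ωT = 3.1851·0.279 = 0.888643; cosh(ωT) = 1.421520, sinh(ωT) = 1.010307
x(T) = p + (x₀−p)·cosh(ωT) + (ẋ₀/ω)·sinh(ωT) ⇒ p·(1 − cosh) = x(T) − x₀·cosh − (ẋ₀/ω)·sinh
numerator   = 0.0214 − (0.0403)·1.421520 − (-0.0212/3.1851)·1.010307 = -0.029163
denominator = 1 − 1.421520 = -0.421520
p = -0.029163 / -0.421520 = 0.0692

p = 0.0692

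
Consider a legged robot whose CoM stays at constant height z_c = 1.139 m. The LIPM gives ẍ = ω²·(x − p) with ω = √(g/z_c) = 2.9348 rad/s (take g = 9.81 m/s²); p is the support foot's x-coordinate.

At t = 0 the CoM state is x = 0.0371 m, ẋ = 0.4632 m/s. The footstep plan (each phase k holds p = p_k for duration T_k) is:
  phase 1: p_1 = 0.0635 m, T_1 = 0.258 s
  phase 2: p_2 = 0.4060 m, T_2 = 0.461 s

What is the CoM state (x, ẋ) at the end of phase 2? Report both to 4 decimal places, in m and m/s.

phase 1: p=0.0635, T=0.258, ωT=0.757178, cosh=1.300620, sinh=0.831632; start (x,ẋ)=(0.037100, 0.463200) → end (x,ẋ)=(0.160420, 0.538013)
phase 2: p=0.4060, T=0.461, ωT=1.352943, cosh=2.063636, sinh=1.805158; start (x,ẋ)=(0.160420, 0.538013) → end (x,ẋ)=(0.230138, -0.190763)

x = 0.2301, ẋ = -0.1908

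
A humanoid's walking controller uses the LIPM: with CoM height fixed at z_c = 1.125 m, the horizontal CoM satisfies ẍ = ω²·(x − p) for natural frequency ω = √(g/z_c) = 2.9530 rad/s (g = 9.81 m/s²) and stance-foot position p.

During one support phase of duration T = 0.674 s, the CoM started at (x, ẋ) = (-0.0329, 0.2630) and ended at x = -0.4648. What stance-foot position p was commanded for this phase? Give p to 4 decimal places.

ωT = 2.9530·0.674 = 1.990322; cosh(ωT) = 3.727271, sinh(ωT) = 3.590619
x(T) = p + (x₀−p)·cosh(ωT) + (ẋ₀/ω)·sinh(ωT) ⇒ p·(1 − cosh) = x(T) − x₀·cosh − (ẋ₀/ω)·sinh
numerator   = -0.4648 − (-0.0329)·3.727271 − (0.2630/2.9530)·3.590619 = -0.661960
denominator = 1 − 3.727271 = -2.727271
p = -0.661960 / -2.727271 = 0.2427

p = 0.2427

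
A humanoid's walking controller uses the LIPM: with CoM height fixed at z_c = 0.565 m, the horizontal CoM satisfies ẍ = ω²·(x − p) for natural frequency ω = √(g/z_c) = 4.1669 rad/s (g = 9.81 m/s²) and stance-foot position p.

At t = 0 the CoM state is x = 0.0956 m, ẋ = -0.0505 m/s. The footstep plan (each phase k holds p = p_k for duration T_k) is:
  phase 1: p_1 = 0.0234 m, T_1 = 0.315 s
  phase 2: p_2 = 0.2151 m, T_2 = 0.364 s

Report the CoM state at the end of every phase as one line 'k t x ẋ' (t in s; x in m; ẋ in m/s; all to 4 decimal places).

phase 1: p=0.0234, T=0.315, ωT=1.312574, cosh=1.992425, sinh=1.723299; start (x,ẋ)=(0.095600, -0.050500) → end (x,ẋ)=(0.146368, 0.417837)
phase 2: p=0.2151, T=0.364, ωT=1.516752, cosh=2.388410, sinh=2.168987; start (x,ẋ)=(0.146368, 0.417837) → end (x,ẋ)=(0.268435, 0.376769)

1 0.3150 0.1464 0.4178
2 0.6790 0.2684 0.3768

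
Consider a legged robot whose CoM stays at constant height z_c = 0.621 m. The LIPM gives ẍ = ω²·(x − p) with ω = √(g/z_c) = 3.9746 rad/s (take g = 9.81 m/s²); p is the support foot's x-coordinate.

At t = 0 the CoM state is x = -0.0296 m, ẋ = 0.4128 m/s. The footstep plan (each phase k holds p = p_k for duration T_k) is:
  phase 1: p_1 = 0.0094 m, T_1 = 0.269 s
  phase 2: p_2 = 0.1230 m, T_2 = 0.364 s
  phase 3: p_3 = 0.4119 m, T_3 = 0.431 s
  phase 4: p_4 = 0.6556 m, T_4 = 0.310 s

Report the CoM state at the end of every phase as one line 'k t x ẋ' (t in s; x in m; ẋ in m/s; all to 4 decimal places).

phase 1: p=0.0094, T=0.269, ωT=1.069167, cosh=1.628124, sinh=1.284829; start (x,ẋ)=(-0.029600, 0.412800) → end (x,ẋ)=(0.079345, 0.472929)
phase 2: p=0.1230, T=0.364, ωT=1.446754, cosh=2.242317, sinh=2.006984; start (x,ẋ)=(0.079345, 0.472929) → end (x,ẋ)=(0.263918, 0.712222)
phase 3: p=0.4119, T=0.431, ωT=1.713053, cosh=2.863090, sinh=2.682775; start (x,ẋ)=(0.263918, 0.712222) → end (x,ẋ)=(0.468950, 0.461229)
phase 4: p=0.6556, T=0.310, ωT=1.232126, cosh=1.860091, sinh=1.568419; start (x,ẋ)=(0.468950, 0.461229) → end (x,ẋ)=(0.490419, -0.305620)

1 0.2690 0.0793 0.4729
2 0.6330 0.2639 0.7122
3 1.0640 0.4689 0.4612
4 1.3740 0.4904 -0.3056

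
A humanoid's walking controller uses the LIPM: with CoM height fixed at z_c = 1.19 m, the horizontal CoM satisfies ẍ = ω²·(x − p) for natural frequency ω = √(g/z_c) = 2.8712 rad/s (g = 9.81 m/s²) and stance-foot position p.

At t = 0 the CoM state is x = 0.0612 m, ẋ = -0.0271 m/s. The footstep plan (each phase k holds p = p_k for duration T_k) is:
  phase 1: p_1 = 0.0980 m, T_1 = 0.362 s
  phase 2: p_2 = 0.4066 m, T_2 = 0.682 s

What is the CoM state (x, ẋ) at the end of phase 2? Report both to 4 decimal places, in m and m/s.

x = -1.1725, ẋ = -4.4049

phase 1: p=0.0980, T=0.362, ωT=1.039374, cosh=1.590562, sinh=1.236886; start (x,ẋ)=(0.061200, -0.027100) → end (x,ẋ)=(0.027793, -0.173794)
phase 2: p=0.4066, T=0.682, ωT=1.958158, cosh=3.613692, sinh=3.472573; start (x,ẋ)=(0.027793, -0.173794) → end (x,ẋ)=(-1.172487, -4.404915)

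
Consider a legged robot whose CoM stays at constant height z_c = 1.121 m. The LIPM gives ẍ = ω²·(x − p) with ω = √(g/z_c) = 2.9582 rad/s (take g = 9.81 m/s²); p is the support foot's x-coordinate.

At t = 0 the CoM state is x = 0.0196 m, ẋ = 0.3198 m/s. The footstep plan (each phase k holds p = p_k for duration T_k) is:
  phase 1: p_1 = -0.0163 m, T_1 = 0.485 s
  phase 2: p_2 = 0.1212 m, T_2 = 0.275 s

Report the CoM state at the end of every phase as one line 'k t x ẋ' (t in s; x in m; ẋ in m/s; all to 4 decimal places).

1 0.4850 0.2774 0.9197
2 0.7600 0.6138 1.6600

phase 1: p=-0.0163, T=0.485, ωT=1.434727, cosh=2.218340, sinh=1.980159; start (x,ẋ)=(0.019600, 0.319800) → end (x,ẋ)=(0.277406, 0.919717)
phase 2: p=0.1212, T=0.275, ωT=0.813505, cosh=1.349551, sinh=0.906250; start (x,ẋ)=(0.277406, 0.919717) → end (x,ẋ)=(0.613765, 1.659972)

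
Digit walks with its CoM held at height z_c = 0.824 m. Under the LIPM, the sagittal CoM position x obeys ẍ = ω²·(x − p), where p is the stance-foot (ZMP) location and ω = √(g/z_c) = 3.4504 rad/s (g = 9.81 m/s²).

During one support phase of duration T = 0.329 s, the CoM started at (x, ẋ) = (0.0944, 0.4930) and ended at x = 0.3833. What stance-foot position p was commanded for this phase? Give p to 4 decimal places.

p = -0.0306

ωT = 3.4504·0.329 = 1.135182; cosh(ωT) = 1.716551, sinh(ωT) = 1.395187
x(T) = p + (x₀−p)·cosh(ωT) + (ẋ₀/ω)·sinh(ωT) ⇒ p·(1 − cosh) = x(T) − x₀·cosh − (ẋ₀/ω)·sinh
numerator   = 0.3833 − (0.0944)·1.716551 − (0.4930/3.4504)·1.395187 = 0.021910
denominator = 1 − 1.716551 = -0.716551
p = 0.021910 / -0.716551 = -0.0306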